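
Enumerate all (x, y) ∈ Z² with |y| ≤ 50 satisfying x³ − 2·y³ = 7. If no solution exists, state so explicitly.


The equation is x³ - 2y³ = 7. For fixed y, x³ = 2·y³ + 7, so a solution requires the RHS to be a perfect cube.
Strategy: iterate y from -50 to 50, compute RHS = 2·y³ + 7, and check whether it is a (positive or negative) perfect cube.
Check small values of y:
  y = 0: RHS = 7 is not a perfect cube.
  y = 1: RHS = 9 is not a perfect cube.
  y = -1: RHS = 5 is not a perfect cube.
  y = 2: RHS = 23 is not a perfect cube.
  y = -2: RHS = -9 is not a perfect cube.
  y = 3: RHS = 61 is not a perfect cube.
  y = -3: RHS = -47 is not a perfect cube.
Continuing the search up to |y| = 50 finds no solutions either.
No (x, y) in the scanned range satisfies the equation.

No integer solutions with |y| ≤ 50.


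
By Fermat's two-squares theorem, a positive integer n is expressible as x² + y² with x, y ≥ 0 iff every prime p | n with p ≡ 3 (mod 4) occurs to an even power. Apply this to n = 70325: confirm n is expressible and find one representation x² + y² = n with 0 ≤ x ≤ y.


Step 1: Factor n = 70325 = 5^2 · 29 · 97.
Step 2: Check the mod-4 condition on each prime factor: 5 ≡ 1 (mod 4), exponent 2; 29 ≡ 1 (mod 4), exponent 1; 97 ≡ 1 (mod 4), exponent 1.
All primes ≡ 3 (mod 4) appear to even exponent (or don't appear), so by the two-squares theorem n IS expressible as a sum of two squares.
Step 3: Build a representation. Group n = k² · m with k = 5 and m = 29 · 97 = 2813 (a product of primes ≡ 1 (mod 4)); a representation of m scales to one of n via (k·x)² + (k·y)² = k²(x² + y²). Each prime p ≡ 1 (mod 4) is itself a sum of two squares; find a² by testing p − a² for a perfect square:
  29: 29 − 1² = 28, 29 − 2² = 25 = 5² ⇒ 29 = 2² + 5².
  97: 97 − 1² = 96, 97 − 2² = 93, 97 − 3² = 88, 97 − 4² = 81 = 9² ⇒ 97 = 4² + 9².
  Combine using the Brahmagupta–Fibonacci identity (a² + b²)(c² + d²) = (ac − bd)² + (ad + bc)² = (ac + bd)² + (ad − bc)²:
  29 · 97 = 2813: from (2² + 5²)(4² + 9²), take (2·4 − 5·9, 2·9 + 5·4) = (8 − 45, 18 + 20) = (-37, 38); dropping signs (only squares matter) gives (37, 38); check 37² + 38² = 1369 + 1444 = 2813 ✓.
  Scale by k = 5: (5·37, 5·38) = (185, 190).
Step 4: Order so x ≤ y and verify: 185² + 190² = 34225 + 36100 = 70325 = n. ✓

n = 70325 = 185² + 190² (one valid representation with x ≤ y).


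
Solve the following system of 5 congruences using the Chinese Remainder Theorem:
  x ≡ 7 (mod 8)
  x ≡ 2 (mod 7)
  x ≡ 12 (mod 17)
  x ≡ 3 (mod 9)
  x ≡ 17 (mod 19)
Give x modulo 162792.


Product of moduli M = 8 · 7 · 17 · 9 · 19 = 162792.
Merge one congruence at a time:
  Start: x ≡ 7 (mod 8).
  Combine with x ≡ 2 (mod 7); new modulus lcm = 56.
    Write x = 7 + 8·t and substitute into x ≡ 2 (mod 7): 8·t ≡ 2 − 7 = -5 (mod 7).
    Reduce coefficients mod 7: 1·t ≡ 2 (mod 7).
    So t ≡ 2 (mod 7).
    Then x = 7 + 8·2 = 23, valid modulo lcm(8, 7) = 56: x ≡ 23 (mod 56).
  Combine with x ≡ 12 (mod 17); new modulus lcm = 952.
    Write x = 23 + 56·t and substitute into x ≡ 12 (mod 17): 56·t ≡ 12 − 23 = -11 (mod 17).
    Reduce coefficients mod 17: 5·t ≡ 6 (mod 17).
    The inverse of 5 mod 17 is 7 (since 5·7 = 35 = 2·17 + 1), so t ≡ 7·6 = 42 ≡ 8 (mod 17).
    Then x = 23 + 56·8 = 471, valid modulo lcm(56, 17) = 952: x ≡ 471 (mod 952).
  Combine with x ≡ 3 (mod 9); new modulus lcm = 8568.
    Write x = 471 + 952·t and substitute into x ≡ 3 (mod 9): 952·t ≡ 3 − 471 = -468 (mod 9).
    Reduce coefficients mod 9: 7·t ≡ 0 (mod 9).
    The inverse of 7 mod 9 is 4 (since 7·4 = 28 = 3·9 + 1), so t ≡ 4·0 = 0 ≡ 0 (mod 9).
    Then x = 471 + 952·0 = 471, valid modulo lcm(952, 9) = 8568: x ≡ 471 (mod 8568).
  Combine with x ≡ 17 (mod 19); new modulus lcm = 162792.
    Write x = 471 + 8568·t and substitute into x ≡ 17 (mod 19): 8568·t ≡ 17 − 471 = -454 (mod 19).
    Reduce coefficients mod 19: 18·t ≡ 2 (mod 19).
    The inverse of 18 mod 19 is 18 (since 18·18 = 324 = 17·19 + 1), so t ≡ 18·2 = 36 ≡ 17 (mod 19).
    Then x = 471 + 8568·17 = 146127, valid modulo lcm(8568, 19) = 162792: x ≡ 146127 (mod 162792).
Verify against each original: 146127 mod 8 = 7, 146127 mod 7 = 2, 146127 mod 17 = 12, 146127 mod 9 = 3, 146127 mod 19 = 17.

x ≡ 146127 (mod 162792).


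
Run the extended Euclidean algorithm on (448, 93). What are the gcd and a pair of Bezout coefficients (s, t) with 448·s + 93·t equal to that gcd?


Euclidean algorithm on (448, 93) — divide until remainder is 0:
  448 = 4 · 93 + 76
  93 = 1 · 76 + 17
  76 = 4 · 17 + 8
  17 = 2 · 8 + 1
  8 = 8 · 1 + 0
gcd(448, 93) = 1.
Track Bezout coefficients alongside the remainders: start with r₀ = 448 = a·1 + b·0 (s = 1, t = 0) and r₁ = 93 = a·0 + b·1 (s = 0, t = 1); each new remainder r_{k+1} = r_{k-1} − q_k·r_k inherits s_{k+1} = s_{k-1} − q_k·s_k, t_{k+1} = t_{k-1} − q_k·t_k, so r_k = a·s_k + b·t_k at every step:
  q = 4: r = 76, s = 1 − 4·0 = 1, t = 0 − 4·1 = -4  (check: 448·1 + 93·(-4) = 76)
  q = 1: r = 17, s = 0 − 1·1 = -1, t = 1 − 1·(-4) = 5  (check: 448·(-1) + 93·5 = 17)
  q = 4: r = 8, s = 1 − 4·(-1) = 5, t = -4 − 4·5 = -24  (check: 448·5 + 93·(-24) = 8)
  q = 2: r = 1, s = -1 − 2·5 = -11, t = 5 − 2·(-24) = 53  (check: 448·(-11) + 93·53 = 1)
The row with r = 1 (the gcd) gives the Bezout coefficients s = -11, t = 53.
Result: 448 · (-11) + 93 · (53) = 1.

gcd(448, 93) = 1; s = -11, t = 53 (check: 448·(-11) + 93·53 = 1).


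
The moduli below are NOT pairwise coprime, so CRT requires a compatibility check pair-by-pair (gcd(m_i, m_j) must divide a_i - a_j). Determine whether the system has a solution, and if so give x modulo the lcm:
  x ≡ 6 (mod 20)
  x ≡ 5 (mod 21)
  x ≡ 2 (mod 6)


Moduli 20, 21, 6 are not pairwise coprime, so CRT works modulo lcm(m_i) when all pairwise compatibility conditions hold.
Pairwise compatibility: gcd(m_i, m_j) must divide a_i - a_j for every pair.
Merge one congruence at a time:
  Start: x ≡ 6 (mod 20).
  Combine with x ≡ 5 (mod 21): gcd(20, 21) = 1; 5 - 6 = -1, which IS divisible by 1, so compatible.
    Write x = 6 + 20·t and substitute into x ≡ 5 (mod 21): 20·t ≡ 5 − 6 = -1 (mod 21).
    Reduce coefficients mod 21: 20·t ≡ 20 (mod 21).
    The inverse of 20 mod 21 is 20 (since 20·20 = 400 = 19·21 + 1), so t ≡ 20·20 = 400 ≡ 1 (mod 21).
    Then x = 6 + 20·1 = 26, valid modulo lcm(20, 21) = 420: x ≡ 26 (mod 420).
  Combine with x ≡ 2 (mod 6): gcd(420, 6) = 6; 2 - 26 = -24, which IS divisible by 6, so compatible.
    Write x = 26 + 420·t and substitute into x ≡ 2 (mod 6): 420·t ≡ 2 − 26 = -24 (mod 6).
    Divide the congruence (and modulus) by g = 6: 70·t ≡ -4 (mod 1).
    Modulo 1 every t works; take t = 0.
    Then x = 26 + 420·0 = 26, valid modulo lcm(420, 6) = 420: x ≡ 26 (mod 420).
Verify: 26 mod 20 = 6, 26 mod 21 = 5, 26 mod 6 = 2.

x ≡ 26 (mod 420).


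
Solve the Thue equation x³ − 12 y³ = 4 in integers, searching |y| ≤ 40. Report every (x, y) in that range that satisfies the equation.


The equation is x³ - 12y³ = 4. For fixed y, x³ = 12·y³ + 4, so a solution requires the RHS to be a perfect cube.
Strategy: iterate y from -40 to 40, compute RHS = 12·y³ + 4, and check whether it is a (positive or negative) perfect cube.
Check small values of y:
  y = 0: RHS = 4 is not a perfect cube.
  y = 1: RHS = 16 is not a perfect cube.
  y = -1: RHS = -8 = (-2)³ ⇒ x = -2 works.
  y = 2: RHS = 100 is not a perfect cube.
  y = -2: RHS = -92 is not a perfect cube.
  y = 3: RHS = 328 is not a perfect cube.
  y = -3: RHS = -320 is not a perfect cube.
Continuing the search up to |y| = 40 finds no further solutions beyond those listed.
Collected solutions: (-2, -1).

Solutions (with |y| ≤ 40): (-2, -1).


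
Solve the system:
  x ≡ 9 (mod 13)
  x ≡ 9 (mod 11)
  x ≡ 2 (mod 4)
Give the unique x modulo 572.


Moduli 13, 11, 4 are pairwise coprime; by CRT there is a unique solution modulo M = 13 · 11 · 4 = 572.
Solve pairwise, accumulating the modulus:
  Start with x ≡ 9 (mod 13).
  Combine with x ≡ 9 (mod 11): since gcd(13, 11) = 1, we get a unique residue mod 143.
    Write x = 9 + 13·t and substitute into x ≡ 9 (mod 11): 13·t ≡ 9 − 9 = 0 (mod 11).
    Reduce coefficients mod 11: 2·t ≡ 0 (mod 11).
    The inverse of 2 mod 11 is 6 (since 2·6 = 12 = 1·11 + 1), so t ≡ 6·0 = 0 ≡ 0 (mod 11).
    Then x = 9 + 13·0 = 9, valid modulo lcm(13, 11) = 143: x ≡ 9 (mod 143).
  Combine with x ≡ 2 (mod 4): since gcd(143, 4) = 1, we get a unique residue mod 572.
    Write x = 9 + 143·t and substitute into x ≡ 2 (mod 4): 143·t ≡ 2 − 9 = -7 (mod 4).
    Reduce coefficients mod 4: 3·t ≡ 1 (mod 4).
    The inverse of 3 mod 4 is 3 (since 3·3 = 9 = 2·4 + 1), so t ≡ 3·1 = 3 ≡ 3 (mod 4).
    Then x = 9 + 143·3 = 438, valid modulo lcm(143, 4) = 572: x ≡ 438 (mod 572).
Verify: 438 mod 13 = 9 ✓, 438 mod 11 = 9 ✓, 438 mod 4 = 2 ✓.

x ≡ 438 (mod 572).


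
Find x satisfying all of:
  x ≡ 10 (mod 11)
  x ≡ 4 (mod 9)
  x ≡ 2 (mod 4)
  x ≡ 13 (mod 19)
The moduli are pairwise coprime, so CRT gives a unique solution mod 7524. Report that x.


Product of moduli M = 11 · 9 · 4 · 19 = 7524.
Merge one congruence at a time:
  Start: x ≡ 10 (mod 11).
  Combine with x ≡ 4 (mod 9); new modulus lcm = 99.
    Write x = 10 + 11·t and substitute into x ≡ 4 (mod 9): 11·t ≡ 4 − 10 = -6 (mod 9).
    Reduce coefficients mod 9: 2·t ≡ 3 (mod 9).
    The inverse of 2 mod 9 is 5 (since 2·5 = 10 = 1·9 + 1), so t ≡ 5·3 = 15 ≡ 6 (mod 9).
    Then x = 10 + 11·6 = 76, valid modulo lcm(11, 9) = 99: x ≡ 76 (mod 99).
  Combine with x ≡ 2 (mod 4); new modulus lcm = 396.
    Write x = 76 + 99·t and substitute into x ≡ 2 (mod 4): 99·t ≡ 2 − 76 = -74 (mod 4).
    Reduce coefficients mod 4: 3·t ≡ 2 (mod 4).
    The inverse of 3 mod 4 is 3 (since 3·3 = 9 = 2·4 + 1), so t ≡ 3·2 = 6 ≡ 2 (mod 4).
    Then x = 76 + 99·2 = 274, valid modulo lcm(99, 4) = 396: x ≡ 274 (mod 396).
  Combine with x ≡ 13 (mod 19); new modulus lcm = 7524.
    Write x = 274 + 396·t and substitute into x ≡ 13 (mod 19): 396·t ≡ 13 − 274 = -261 (mod 19).
    Reduce coefficients mod 19: 16·t ≡ 5 (mod 19).
    The inverse of 16 mod 19 is 6 (since 16·6 = 96 = 5·19 + 1), so t ≡ 6·5 = 30 ≡ 11 (mod 19).
    Then x = 274 + 396·11 = 4630, valid modulo lcm(396, 19) = 7524: x ≡ 4630 (mod 7524).
Verify against each original: 4630 mod 11 = 10, 4630 mod 9 = 4, 4630 mod 4 = 2, 4630 mod 19 = 13.

x ≡ 4630 (mod 7524).


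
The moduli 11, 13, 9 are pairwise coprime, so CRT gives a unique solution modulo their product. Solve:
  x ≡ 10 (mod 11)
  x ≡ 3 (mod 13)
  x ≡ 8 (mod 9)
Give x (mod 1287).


Moduli 11, 13, 9 are pairwise coprime; by CRT there is a unique solution modulo M = 11 · 13 · 9 = 1287.
Solve pairwise, accumulating the modulus:
  Start with x ≡ 10 (mod 11).
  Combine with x ≡ 3 (mod 13): since gcd(11, 13) = 1, we get a unique residue mod 143.
    Write x = 10 + 11·t and substitute into x ≡ 3 (mod 13): 11·t ≡ 3 − 10 = -7 (mod 13).
    Reduce coefficients mod 13: 11·t ≡ 6 (mod 13).
    The inverse of 11 mod 13 is 6 (since 11·6 = 66 = 5·13 + 1), so t ≡ 6·6 = 36 ≡ 10 (mod 13).
    Then x = 10 + 11·10 = 120, valid modulo lcm(11, 13) = 143: x ≡ 120 (mod 143).
  Combine with x ≡ 8 (mod 9): since gcd(143, 9) = 1, we get a unique residue mod 1287.
    Write x = 120 + 143·t and substitute into x ≡ 8 (mod 9): 143·t ≡ 8 − 120 = -112 (mod 9).
    Reduce coefficients mod 9: 8·t ≡ 5 (mod 9).
    The inverse of 8 mod 9 is 8 (since 8·8 = 64 = 7·9 + 1), so t ≡ 8·5 = 40 ≡ 4 (mod 9).
    Then x = 120 + 143·4 = 692, valid modulo lcm(143, 9) = 1287: x ≡ 692 (mod 1287).
Verify: 692 mod 11 = 10 ✓, 692 mod 13 = 3 ✓, 692 mod 9 = 8 ✓.

x ≡ 692 (mod 1287).


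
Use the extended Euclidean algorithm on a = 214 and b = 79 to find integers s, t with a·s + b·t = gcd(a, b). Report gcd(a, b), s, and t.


Euclidean algorithm on (214, 79) — divide until remainder is 0:
  214 = 2 · 79 + 56
  79 = 1 · 56 + 23
  56 = 2 · 23 + 10
  23 = 2 · 10 + 3
  10 = 3 · 3 + 1
  3 = 3 · 1 + 0
gcd(214, 79) = 1.
Track Bezout coefficients alongside the remainders: start with r₀ = 214 = a·1 + b·0 (s = 1, t = 0) and r₁ = 79 = a·0 + b·1 (s = 0, t = 1); each new remainder r_{k+1} = r_{k-1} − q_k·r_k inherits s_{k+1} = s_{k-1} − q_k·s_k, t_{k+1} = t_{k-1} − q_k·t_k, so r_k = a·s_k + b·t_k at every step:
  q = 2: r = 56, s = 1 − 2·0 = 1, t = 0 − 2·1 = -2  (check: 214·1 + 79·(-2) = 56)
  q = 1: r = 23, s = 0 − 1·1 = -1, t = 1 − 1·(-2) = 3  (check: 214·(-1) + 79·3 = 23)
  q = 2: r = 10, s = 1 − 2·(-1) = 3, t = -2 − 2·3 = -8  (check: 214·3 + 79·(-8) = 10)
  q = 2: r = 3, s = -1 − 2·3 = -7, t = 3 − 2·(-8) = 19  (check: 214·(-7) + 79·19 = 3)
  q = 3: r = 1, s = 3 − 3·(-7) = 24, t = -8 − 3·19 = -65  (check: 214·24 + 79·(-65) = 1)
The row with r = 1 (the gcd) gives the Bezout coefficients s = 24, t = -65.
Result: 214 · (24) + 79 · (-65) = 1.

gcd(214, 79) = 1; s = 24, t = -65 (check: 214·24 + 79·(-65) = 1).


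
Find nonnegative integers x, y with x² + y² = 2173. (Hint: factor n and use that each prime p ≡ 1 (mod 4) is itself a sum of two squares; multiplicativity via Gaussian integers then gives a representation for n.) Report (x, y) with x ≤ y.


Step 1: Factor n = 2173 = 41 · 53.
Step 2: Check the mod-4 condition on each prime factor: 41 ≡ 1 (mod 4), exponent 1; 53 ≡ 1 (mod 4), exponent 1.
All primes ≡ 3 (mod 4) appear to even exponent (or don't appear), so by the two-squares theorem n IS expressible as a sum of two squares.
Step 3: Build a representation. Here n = 41 · 53 is a product of primes ≡ 1 (mod 4). Each prime p ≡ 1 (mod 4) is itself a sum of two squares; find a² by testing p − a² for a perfect square:
  41: 41 − 1² = 40, 41 − 2² = 37, 41 − 3² = 32, 41 − 4² = 25 = 5² ⇒ 41 = 4² + 5².
  53: 53 − 1² = 52, 53 − 2² = 49 = 7² ⇒ 53 = 2² + 7².
  Combine using the Brahmagupta–Fibonacci identity (a² + b²)(c² + d²) = (ac − bd)² + (ad + bc)² = (ac + bd)² + (ad − bc)²:
  41 · 53 = 2173: from (4² + 5²)(2² + 7²), take (4·2 − 5·7, 4·7 + 5·2) = (8 − 35, 28 + 10) = (-27, 38); dropping signs (only squares matter) gives (27, 38); check 27² + 38² = 729 + 1444 = 2173 ✓.
Step 4: Order so x ≤ y and verify: 27² + 38² = 729 + 1444 = 2173 = n. ✓

n = 2173 = 27² + 38² (one valid representation with x ≤ y).


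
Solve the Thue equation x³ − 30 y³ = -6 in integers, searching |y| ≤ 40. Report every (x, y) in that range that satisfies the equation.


The equation is x³ - 30y³ = -6. For fixed y, x³ = 30·y³ − 6, so a solution requires the RHS to be a perfect cube.
Strategy: iterate y from -40 to 40, compute RHS = 30·y³ − 6, and check whether it is a (positive or negative) perfect cube.
Check small values of y:
  y = 0: RHS = -6 is not a perfect cube.
  y = 1: RHS = 24 is not a perfect cube.
  y = -1: RHS = -36 is not a perfect cube.
  y = 2: RHS = 234 is not a perfect cube.
  y = -2: RHS = -246 is not a perfect cube.
  y = 3: RHS = 804 is not a perfect cube.
  y = -3: RHS = -816 is not a perfect cube.
Continuing the search up to |y| = 40 finds no solutions either.
No (x, y) in the scanned range satisfies the equation.

No integer solutions with |y| ≤ 40.


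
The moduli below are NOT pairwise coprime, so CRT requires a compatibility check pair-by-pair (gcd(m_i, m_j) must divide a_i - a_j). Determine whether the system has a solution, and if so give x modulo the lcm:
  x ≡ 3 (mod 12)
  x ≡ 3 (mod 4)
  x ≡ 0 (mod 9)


Moduli 12, 4, 9 are not pairwise coprime, so CRT works modulo lcm(m_i) when all pairwise compatibility conditions hold.
Pairwise compatibility: gcd(m_i, m_j) must divide a_i - a_j for every pair.
Merge one congruence at a time:
  Start: x ≡ 3 (mod 12).
  Combine with x ≡ 3 (mod 4): gcd(12, 4) = 4; 3 - 3 = 0, which IS divisible by 4, so compatible.
    Write x = 3 + 12·t and substitute into x ≡ 3 (mod 4): 12·t ≡ 3 − 3 = 0 (mod 4).
    Divide the congruence (and modulus) by g = 4: 3·t ≡ 0 (mod 1).
    Modulo 1 every t works; take t = 0.
    Then x = 3 + 12·0 = 3, valid modulo lcm(12, 4) = 12: x ≡ 3 (mod 12).
  Combine with x ≡ 0 (mod 9): gcd(12, 9) = 3; 0 - 3 = -3, which IS divisible by 3, so compatible.
    Write x = 3 + 12·t and substitute into x ≡ 0 (mod 9): 12·t ≡ 0 − 3 = -3 (mod 9).
    Divide the congruence (and modulus) by g = 3: 4·t ≡ -1 (mod 3).
    Reduce coefficients mod 3: 1·t ≡ 2 (mod 3).
    So t ≡ 2 (mod 3).
    Then x = 3 + 12·2 = 27, valid modulo lcm(12, 9) = 36: x ≡ 27 (mod 36).
Verify: 27 mod 12 = 3, 27 mod 4 = 3, 27 mod 9 = 0.

x ≡ 27 (mod 36).


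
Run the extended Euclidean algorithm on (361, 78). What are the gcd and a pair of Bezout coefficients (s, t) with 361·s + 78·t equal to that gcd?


Euclidean algorithm on (361, 78) — divide until remainder is 0:
  361 = 4 · 78 + 49
  78 = 1 · 49 + 29
  49 = 1 · 29 + 20
  29 = 1 · 20 + 9
  20 = 2 · 9 + 2
  9 = 4 · 2 + 1
  2 = 2 · 1 + 0
gcd(361, 78) = 1.
Track Bezout coefficients alongside the remainders: start with r₀ = 361 = a·1 + b·0 (s = 1, t = 0) and r₁ = 78 = a·0 + b·1 (s = 0, t = 1); each new remainder r_{k+1} = r_{k-1} − q_k·r_k inherits s_{k+1} = s_{k-1} − q_k·s_k, t_{k+1} = t_{k-1} − q_k·t_k, so r_k = a·s_k + b·t_k at every step:
  q = 4: r = 49, s = 1 − 4·0 = 1, t = 0 − 4·1 = -4  (check: 361·1 + 78·(-4) = 49)
  q = 1: r = 29, s = 0 − 1·1 = -1, t = 1 − 1·(-4) = 5  (check: 361·(-1) + 78·5 = 29)
  q = 1: r = 20, s = 1 − 1·(-1) = 2, t = -4 − 1·5 = -9  (check: 361·2 + 78·(-9) = 20)
  q = 1: r = 9, s = -1 − 1·2 = -3, t = 5 − 1·(-9) = 14  (check: 361·(-3) + 78·14 = 9)
  q = 2: r = 2, s = 2 − 2·(-3) = 8, t = -9 − 2·14 = -37  (check: 361·8 + 78·(-37) = 2)
  q = 4: r = 1, s = -3 − 4·8 = -35, t = 14 − 4·(-37) = 162  (check: 361·(-35) + 78·162 = 1)
The row with r = 1 (the gcd) gives the Bezout coefficients s = -35, t = 162.
Result: 361 · (-35) + 78 · (162) = 1.

gcd(361, 78) = 1; s = -35, t = 162 (check: 361·(-35) + 78·162 = 1).


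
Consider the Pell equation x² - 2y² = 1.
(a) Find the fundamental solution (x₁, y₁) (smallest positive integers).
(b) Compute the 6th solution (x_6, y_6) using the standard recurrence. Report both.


Step 1: Find the fundamental solution (x₁, y₁) of x² - 2y² = 1.
  Expand √2 as a continued fraction. a₀ = ⌊√2⌋ = 1; iterate m_{k+1} = d_k·a_k − m_k, d_{k+1} = (2 − m_{k+1}²)/d_k, a_{k+1} = ⌊(a₀ + m_{k+1})/d_{k+1}⌋ (starting m₀ = 0, d₀ = 1), with convergents p_k = a_k·p_{k-1} + p_{k-2}, q_k = a_k·q_{k-1} + q_{k-2} (p₋₁ = 1, q₋₁ = 0):
  k = 0: a₀ = 1; p₀/q₀ = 1/1; p₀² − 2·q₀² = 1 − 2 = -1.
  k = 1: m = 1, d = 1, a = ⌊(1 + 1)/1⌋ = 2; p/q = (2·1 + 1)/(2·1 + 0) = 3/2; p² − 2·q² = 9 − 8 = 1.
  The first convergent with p² − 2·q² = 1 gives the fundamental solution (x₁, y₁) = (3, 2).
Step 2: Apply the recurrence (x_{n+1}, y_{n+1}) = (x₁x_n + 2y₁y_n, x₁y_n + y₁x_n) repeatedly.
  From (x_1, y_1) = (3, 2): x_2 = 3·3 + 2·2·2 = 17; y_2 = 3·2 + 2·3 = 12.
  From (x_2, y_2) = (17, 12): x_3 = 3·17 + 2·2·12 = 99; y_3 = 3·12 + 2·17 = 70.
  From (x_3, y_3) = (99, 70): x_4 = 3·99 + 2·2·70 = 577; y_4 = 3·70 + 2·99 = 408.
  From (x_4, y_4) = (577, 408): x_5 = 3·577 + 2·2·408 = 3363; y_5 = 3·408 + 2·577 = 2378.
  From (x_5, y_5) = (3363, 2378): x_6 = 3·3363 + 2·2·2378 = 19601; y_6 = 3·2378 + 2·3363 = 13860.
Step 3: Verify x_6² - 2·y_6² = 384199201 - 384199200 = 1 (should be 1). ✓

(x_1, y_1) = (3, 2); (x_6, y_6) = (19601, 13860).


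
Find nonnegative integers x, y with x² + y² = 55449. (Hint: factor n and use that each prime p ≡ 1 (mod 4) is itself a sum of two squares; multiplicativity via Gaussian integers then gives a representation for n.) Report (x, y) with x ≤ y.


Step 1: Factor n = 55449 = 3^2 · 61 · 101.
Step 2: Check the mod-4 condition on each prime factor: 3 ≡ 3 (mod 4), exponent 2 (must be even); 61 ≡ 1 (mod 4), exponent 1; 101 ≡ 1 (mod 4), exponent 1.
All primes ≡ 3 (mod 4) appear to even exponent (or don't appear), so by the two-squares theorem n IS expressible as a sum of two squares.
Step 3: Build a representation. Group n = k² · m with k = 3 and m = 61 · 101 = 6161 (a product of primes ≡ 1 (mod 4)); a representation of m scales to one of n via (k·x)² + (k·y)² = k²(x² + y²). Each prime p ≡ 1 (mod 4) is itself a sum of two squares; find a² by testing p − a² for a perfect square:
  61: 61 − 1² = 60, 61 − 2² = 57, 61 − 3² = 52, 61 − 4² = 45, 61 − 5² = 36 = 6² ⇒ 61 = 5² + 6².
  101: 101 − 1² = 100 = 10² ⇒ 101 = 1² + 10².
  Combine using the Brahmagupta–Fibonacci identity (a² + b²)(c² + d²) = (ac − bd)² + (ad + bc)² = (ac + bd)² + (ad − bc)²:
  61 · 101 = 6161: from (5² + 6²)(1² + 10²), take (5·1 − 6·10, 5·10 + 6·1) = (5 − 60, 50 + 6) = (-55, 56); dropping signs (only squares matter) gives (55, 56); check 55² + 56² = 3025 + 3136 = 6161 ✓.
  Scale by k = 3: (3·55, 3·56) = (165, 168).
Step 4: Order so x ≤ y and verify: 165² + 168² = 27225 + 28224 = 55449 = n. ✓

n = 55449 = 165² + 168² (one valid representation with x ≤ y).


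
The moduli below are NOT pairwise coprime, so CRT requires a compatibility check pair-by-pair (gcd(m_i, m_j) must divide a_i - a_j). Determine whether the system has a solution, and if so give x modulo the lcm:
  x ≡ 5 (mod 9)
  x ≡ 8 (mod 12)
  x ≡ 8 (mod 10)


Moduli 9, 12, 10 are not pairwise coprime, so CRT works modulo lcm(m_i) when all pairwise compatibility conditions hold.
Pairwise compatibility: gcd(m_i, m_j) must divide a_i - a_j for every pair.
Merge one congruence at a time:
  Start: x ≡ 5 (mod 9).
  Combine with x ≡ 8 (mod 12): gcd(9, 12) = 3; 8 - 5 = 3, which IS divisible by 3, so compatible.
    Write x = 5 + 9·t and substitute into x ≡ 8 (mod 12): 9·t ≡ 8 − 5 = 3 (mod 12).
    Divide the congruence (and modulus) by g = 3: 3·t ≡ 1 (mod 4).
    The inverse of 3 mod 4 is 3 (since 3·3 = 9 = 2·4 + 1), so t ≡ 3·1 = 3 ≡ 3 (mod 4).
    Then x = 5 + 9·3 = 32, valid modulo lcm(9, 12) = 36: x ≡ 32 (mod 36).
  Combine with x ≡ 8 (mod 10): gcd(36, 10) = 2; 8 - 32 = -24, which IS divisible by 2, so compatible.
    Write x = 32 + 36·t and substitute into x ≡ 8 (mod 10): 36·t ≡ 8 − 32 = -24 (mod 10).
    Divide the congruence (and modulus) by g = 2: 18·t ≡ -12 (mod 5).
    Reduce coefficients mod 5: 3·t ≡ 3 (mod 5).
    The inverse of 3 mod 5 is 2 (since 3·2 = 6 = 1·5 + 1), so t ≡ 2·3 = 6 ≡ 1 (mod 5).
    Then x = 32 + 36·1 = 68, valid modulo lcm(36, 10) = 180: x ≡ 68 (mod 180).
Verify: 68 mod 9 = 5, 68 mod 12 = 8, 68 mod 10 = 8.

x ≡ 68 (mod 180).


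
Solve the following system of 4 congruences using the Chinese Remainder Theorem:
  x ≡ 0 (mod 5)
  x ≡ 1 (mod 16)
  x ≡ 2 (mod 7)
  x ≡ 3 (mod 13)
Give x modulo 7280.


Product of moduli M = 5 · 16 · 7 · 13 = 7280.
Merge one congruence at a time:
  Start: x ≡ 0 (mod 5).
  Combine with x ≡ 1 (mod 16); new modulus lcm = 80.
    Write x = 0 + 5·t and substitute into x ≡ 1 (mod 16): 5·t ≡ 1 − 0 = 1 (mod 16).
    The inverse of 5 mod 16 is 13 (since 5·13 = 65 = 4·16 + 1), so t ≡ 13·1 = 13 ≡ 13 (mod 16).
    Then x = 0 + 5·13 = 65, valid modulo lcm(5, 16) = 80: x ≡ 65 (mod 80).
  Combine with x ≡ 2 (mod 7); new modulus lcm = 560.
    Write x = 65 + 80·t and substitute into x ≡ 2 (mod 7): 80·t ≡ 2 − 65 = -63 (mod 7).
    Reduce coefficients mod 7: 3·t ≡ 0 (mod 7).
    The inverse of 3 mod 7 is 5 (since 3·5 = 15 = 2·7 + 1), so t ≡ 5·0 = 0 ≡ 0 (mod 7).
    Then x = 65 + 80·0 = 65, valid modulo lcm(80, 7) = 560: x ≡ 65 (mod 560).
  Combine with x ≡ 3 (mod 13); new modulus lcm = 7280.
    Write x = 65 + 560·t and substitute into x ≡ 3 (mod 13): 560·t ≡ 3 − 65 = -62 (mod 13).
    Reduce coefficients mod 13: 1·t ≡ 3 (mod 13).
    So t ≡ 3 (mod 13).
    Then x = 65 + 560·3 = 1745, valid modulo lcm(560, 13) = 7280: x ≡ 1745 (mod 7280).
Verify against each original: 1745 mod 5 = 0, 1745 mod 16 = 1, 1745 mod 7 = 2, 1745 mod 13 = 3.

x ≡ 1745 (mod 7280).


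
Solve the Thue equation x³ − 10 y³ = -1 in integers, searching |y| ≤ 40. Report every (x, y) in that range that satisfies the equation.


The equation is x³ - 10y³ = -1. For fixed y, x³ = 10·y³ − 1, so a solution requires the RHS to be a perfect cube.
Strategy: iterate y from -40 to 40, compute RHS = 10·y³ − 1, and check whether it is a (positive or negative) perfect cube.
Check small values of y:
  y = 0: RHS = -1 = (-1)³ ⇒ x = -1 works.
  y = 1: RHS = 9 is not a perfect cube.
  y = -1: RHS = -11 is not a perfect cube.
  y = 2: RHS = 79 is not a perfect cube.
  y = -2: RHS = -81 is not a perfect cube.
  y = 3: RHS = 269 is not a perfect cube.
  y = -3: RHS = -271 is not a perfect cube.
Continuing the search up to |y| = 40 finds no further solutions beyond those listed.
Collected solutions: (-1, 0).

Solutions (with |y| ≤ 40): (-1, 0).


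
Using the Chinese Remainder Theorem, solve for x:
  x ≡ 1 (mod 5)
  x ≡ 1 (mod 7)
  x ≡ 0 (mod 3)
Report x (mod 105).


Moduli 5, 7, 3 are pairwise coprime; by CRT there is a unique solution modulo M = 5 · 7 · 3 = 105.
Solve pairwise, accumulating the modulus:
  Start with x ≡ 1 (mod 5).
  Combine with x ≡ 1 (mod 7): since gcd(5, 7) = 1, we get a unique residue mod 35.
    Write x = 1 + 5·t and substitute into x ≡ 1 (mod 7): 5·t ≡ 1 − 1 = 0 (mod 7).
    The inverse of 5 mod 7 is 3 (since 5·3 = 15 = 2·7 + 1), so t ≡ 3·0 = 0 ≡ 0 (mod 7).
    Then x = 1 + 5·0 = 1, valid modulo lcm(5, 7) = 35: x ≡ 1 (mod 35).
  Combine with x ≡ 0 (mod 3): since gcd(35, 3) = 1, we get a unique residue mod 105.
    Write x = 1 + 35·t and substitute into x ≡ 0 (mod 3): 35·t ≡ 0 − 1 = -1 (mod 3).
    Reduce coefficients mod 3: 2·t ≡ 2 (mod 3).
    The inverse of 2 mod 3 is 2 (since 2·2 = 4 = 1·3 + 1), so t ≡ 2·2 = 4 ≡ 1 (mod 3).
    Then x = 1 + 35·1 = 36, valid modulo lcm(35, 3) = 105: x ≡ 36 (mod 105).
Verify: 36 mod 5 = 1 ✓, 36 mod 7 = 1 ✓, 36 mod 3 = 0 ✓.

x ≡ 36 (mod 105).


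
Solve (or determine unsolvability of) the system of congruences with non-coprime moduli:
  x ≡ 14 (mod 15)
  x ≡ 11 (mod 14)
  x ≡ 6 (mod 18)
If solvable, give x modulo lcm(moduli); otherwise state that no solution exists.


Moduli 15, 14, 18 are not pairwise coprime, so CRT works modulo lcm(m_i) when all pairwise compatibility conditions hold.
Pairwise compatibility: gcd(m_i, m_j) must divide a_i - a_j for every pair.
Merge one congruence at a time:
  Start: x ≡ 14 (mod 15).
  Combine with x ≡ 11 (mod 14): gcd(15, 14) = 1; 11 - 14 = -3, which IS divisible by 1, so compatible.
    Write x = 14 + 15·t and substitute into x ≡ 11 (mod 14): 15·t ≡ 11 − 14 = -3 (mod 14).
    Reduce coefficients mod 14: 1·t ≡ 11 (mod 14).
    So t ≡ 11 (mod 14).
    Then x = 14 + 15·11 = 179, valid modulo lcm(15, 14) = 210: x ≡ 179 (mod 210).
  Combine with x ≡ 6 (mod 18): gcd(210, 18) = 6, and 6 - 179 = -173 is NOT divisible by 6.
    ⇒ system is inconsistent (no integer solution).

No solution (the system is inconsistent).


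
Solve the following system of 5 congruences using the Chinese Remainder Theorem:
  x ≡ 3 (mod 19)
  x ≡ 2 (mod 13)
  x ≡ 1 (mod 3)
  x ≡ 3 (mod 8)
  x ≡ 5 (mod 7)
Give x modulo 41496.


Product of moduli M = 19 · 13 · 3 · 8 · 7 = 41496.
Merge one congruence at a time:
  Start: x ≡ 3 (mod 19).
  Combine with x ≡ 2 (mod 13); new modulus lcm = 247.
    Write x = 3 + 19·t and substitute into x ≡ 2 (mod 13): 19·t ≡ 2 − 3 = -1 (mod 13).
    Reduce coefficients mod 13: 6·t ≡ 12 (mod 13).
    The inverse of 6 mod 13 is 11 (since 6·11 = 66 = 5·13 + 1), so t ≡ 11·12 = 132 ≡ 2 (mod 13).
    Then x = 3 + 19·2 = 41, valid modulo lcm(19, 13) = 247: x ≡ 41 (mod 247).
  Combine with x ≡ 1 (mod 3); new modulus lcm = 741.
    Write x = 41 + 247·t and substitute into x ≡ 1 (mod 3): 247·t ≡ 1 − 41 = -40 (mod 3).
    Reduce coefficients mod 3: 1·t ≡ 2 (mod 3).
    So t ≡ 2 (mod 3).
    Then x = 41 + 247·2 = 535, valid modulo lcm(247, 3) = 741: x ≡ 535 (mod 741).
  Combine with x ≡ 3 (mod 8); new modulus lcm = 5928.
    Write x = 535 + 741·t and substitute into x ≡ 3 (mod 8): 741·t ≡ 3 − 535 = -532 (mod 8).
    Reduce coefficients mod 8: 5·t ≡ 4 (mod 8).
    The inverse of 5 mod 8 is 5 (since 5·5 = 25 = 3·8 + 1), so t ≡ 5·4 = 20 ≡ 4 (mod 8).
    Then x = 535 + 741·4 = 3499, valid modulo lcm(741, 8) = 5928: x ≡ 3499 (mod 5928).
  Combine with x ≡ 5 (mod 7); new modulus lcm = 41496.
    Write x = 3499 + 5928·t and substitute into x ≡ 5 (mod 7): 5928·t ≡ 5 − 3499 = -3494 (mod 7).
    Reduce coefficients mod 7: 6·t ≡ 6 (mod 7).
    The inverse of 6 mod 7 is 6 (since 6·6 = 36 = 5·7 + 1), so t ≡ 6·6 = 36 ≡ 1 (mod 7).
    Then x = 3499 + 5928·1 = 9427, valid modulo lcm(5928, 7) = 41496: x ≡ 9427 (mod 41496).
Verify against each original: 9427 mod 19 = 3, 9427 mod 13 = 2, 9427 mod 3 = 1, 9427 mod 8 = 3, 9427 mod 7 = 5.

x ≡ 9427 (mod 41496).


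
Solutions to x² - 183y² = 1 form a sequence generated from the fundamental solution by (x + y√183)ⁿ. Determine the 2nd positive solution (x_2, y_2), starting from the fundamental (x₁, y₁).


Step 1: Find the fundamental solution (x₁, y₁) of x² - 183y² = 1.
  Expand √183 as a continued fraction. a₀ = ⌊√183⌋ = 13; iterate m_{k+1} = d_k·a_k − m_k, d_{k+1} = (183 − m_{k+1}²)/d_k, a_{k+1} = ⌊(a₀ + m_{k+1})/d_{k+1}⌋ (starting m₀ = 0, d₀ = 1), with convergents p_k = a_k·p_{k-1} + p_{k-2}, q_k = a_k·q_{k-1} + q_{k-2} (p₋₁ = 1, q₋₁ = 0):
  k = 0: a₀ = 13; p₀/q₀ = 13/1; p₀² − 183·q₀² = 169 − 183 = -14.
  k = 1: m = 13, d = 14, a = ⌊(13 + 13)/14⌋ = 1; p/q = (1·13 + 1)/(1·1 + 0) = 14/1; p² − 183·q² = 196 − 183 = 13.
  k = 2: m = 1, d = 13, a = ⌊(13 + 1)/13⌋ = 1; p/q = (1·14 + 13)/(1·1 + 1) = 27/2; p² − 183·q² = 729 − 732 = -3.
  k = 3: m = 12, d = 3, a = ⌊(13 + 12)/3⌋ = 8; p/q = (8·27 + 14)/(8·2 + 1) = 230/17; p² − 183·q² = 52900 − 52887 = 13.
  k = 4: m = 12, d = 13, a = ⌊(13 + 12)/13⌋ = 1; p/q = (1·230 + 27)/(1·17 + 2) = 257/19; p² − 183·q² = 66049 − 66063 = -14.
  k = 5: m = 1, d = 14, a = ⌊(13 + 1)/14⌋ = 1; p/q = (1·257 + 230)/(1·19 + 17) = 487/36; p² − 183·q² = 237169 − 237168 = 1.
  The first convergent with p² − 183·q² = 1 gives the fundamental solution (x₁, y₁) = (487, 36).
Step 2: Apply the recurrence (x_{n+1}, y_{n+1}) = (x₁x_n + 183y₁y_n, x₁y_n + y₁x_n) repeatedly.
  From (x_1, y_1) = (487, 36): x_2 = 487·487 + 183·36·36 = 474337; y_2 = 487·36 + 36·487 = 35064.
Step 3: Verify x_2² - 183·y_2² = 224995589569 - 224995589568 = 1 (should be 1). ✓

(x_1, y_1) = (487, 36); (x_2, y_2) = (474337, 35064).


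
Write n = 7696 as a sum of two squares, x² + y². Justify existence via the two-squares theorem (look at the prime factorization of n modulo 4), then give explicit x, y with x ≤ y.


Step 1: Factor n = 7696 = 2^4 · 13 · 37.
Step 2: Check the mod-4 condition on each prime factor: 2 = 2 (special); 13 ≡ 1 (mod 4), exponent 1; 37 ≡ 1 (mod 4), exponent 1.
All primes ≡ 3 (mod 4) appear to even exponent (or don't appear), so by the two-squares theorem n IS expressible as a sum of two squares.
Step 3: Build a representation. Group n = k² · m with k = 4 and m = 13 · 37 = 481 (a product of primes ≡ 1 (mod 4)); a representation of m scales to one of n via (k·x)² + (k·y)² = k²(x² + y²). Each prime p ≡ 1 (mod 4) is itself a sum of two squares; find a² by testing p − a² for a perfect square:
  13: 13 − 1² = 12, 13 − 2² = 9 = 3² ⇒ 13 = 2² + 3².
  37: 37 − 1² = 36 = 6² ⇒ 37 = 1² + 6².
  Combine using the Brahmagupta–Fibonacci identity (a² + b²)(c² + d²) = (ac − bd)² + (ad + bc)² = (ac + bd)² + (ad − bc)²:
  13 · 37 = 481: from (2² + 3²)(1² + 6²), take (2·1 − 3·6, 2·6 + 3·1) = (2 − 18, 12 + 3) = (-16, 15); dropping signs (only squares matter) gives (16, 15); check 16² + 15² = 256 + 225 = 481 ✓.
  Scale by k = 4: (4·16, 4·15) = (64, 60).
Step 4: Order so x ≤ y and verify: 60² + 64² = 3600 + 4096 = 7696 = n. ✓

n = 7696 = 60² + 64² (one valid representation with x ≤ y).


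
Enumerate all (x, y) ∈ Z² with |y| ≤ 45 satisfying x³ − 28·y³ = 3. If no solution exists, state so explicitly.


The equation is x³ - 28y³ = 3. For fixed y, x³ = 28·y³ + 3, so a solution requires the RHS to be a perfect cube.
Strategy: iterate y from -45 to 45, compute RHS = 28·y³ + 3, and check whether it is a (positive or negative) perfect cube.
Check small values of y:
  y = 0: RHS = 3 is not a perfect cube.
  y = 1: RHS = 31 is not a perfect cube.
  y = -1: RHS = -25 is not a perfect cube.
  y = 2: RHS = 227 is not a perfect cube.
  y = -2: RHS = -221 is not a perfect cube.
  y = 3: RHS = 759 is not a perfect cube.
  y = -3: RHS = -753 is not a perfect cube.
Continuing the search up to |y| = 45 finds no solutions either.
No (x, y) in the scanned range satisfies the equation.

No integer solutions with |y| ≤ 45.


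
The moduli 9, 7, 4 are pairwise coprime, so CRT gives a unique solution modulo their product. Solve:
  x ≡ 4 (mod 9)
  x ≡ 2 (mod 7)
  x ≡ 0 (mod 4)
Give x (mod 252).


Moduli 9, 7, 4 are pairwise coprime; by CRT there is a unique solution modulo M = 9 · 7 · 4 = 252.
Solve pairwise, accumulating the modulus:
  Start with x ≡ 4 (mod 9).
  Combine with x ≡ 2 (mod 7): since gcd(9, 7) = 1, we get a unique residue mod 63.
    Write x = 4 + 9·t and substitute into x ≡ 2 (mod 7): 9·t ≡ 2 − 4 = -2 (mod 7).
    Reduce coefficients mod 7: 2·t ≡ 5 (mod 7).
    The inverse of 2 mod 7 is 4 (since 2·4 = 8 = 1·7 + 1), so t ≡ 4·5 = 20 ≡ 6 (mod 7).
    Then x = 4 + 9·6 = 58, valid modulo lcm(9, 7) = 63: x ≡ 58 (mod 63).
  Combine with x ≡ 0 (mod 4): since gcd(63, 4) = 1, we get a unique residue mod 252.
    Write x = 58 + 63·t and substitute into x ≡ 0 (mod 4): 63·t ≡ 0 − 58 = -58 (mod 4).
    Reduce coefficients mod 4: 3·t ≡ 2 (mod 4).
    The inverse of 3 mod 4 is 3 (since 3·3 = 9 = 2·4 + 1), so t ≡ 3·2 = 6 ≡ 2 (mod 4).
    Then x = 58 + 63·2 = 184, valid modulo lcm(63, 4) = 252: x ≡ 184 (mod 252).
Verify: 184 mod 9 = 4 ✓, 184 mod 7 = 2 ✓, 184 mod 4 = 0 ✓.

x ≡ 184 (mod 252).


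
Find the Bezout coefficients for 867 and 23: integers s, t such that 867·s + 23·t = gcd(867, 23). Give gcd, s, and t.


Euclidean algorithm on (867, 23) — divide until remainder is 0:
  867 = 37 · 23 + 16
  23 = 1 · 16 + 7
  16 = 2 · 7 + 2
  7 = 3 · 2 + 1
  2 = 2 · 1 + 0
gcd(867, 23) = 1.
Track Bezout coefficients alongside the remainders: start with r₀ = 867 = a·1 + b·0 (s = 1, t = 0) and r₁ = 23 = a·0 + b·1 (s = 0, t = 1); each new remainder r_{k+1} = r_{k-1} − q_k·r_k inherits s_{k+1} = s_{k-1} − q_k·s_k, t_{k+1} = t_{k-1} − q_k·t_k, so r_k = a·s_k + b·t_k at every step:
  q = 37: r = 16, s = 1 − 37·0 = 1, t = 0 − 37·1 = -37  (check: 867·1 + 23·(-37) = 16)
  q = 1: r = 7, s = 0 − 1·1 = -1, t = 1 − 1·(-37) = 38  (check: 867·(-1) + 23·38 = 7)
  q = 2: r = 2, s = 1 − 2·(-1) = 3, t = -37 − 2·38 = -113  (check: 867·3 + 23·(-113) = 2)
  q = 3: r = 1, s = -1 − 3·3 = -10, t = 38 − 3·(-113) = 377  (check: 867·(-10) + 23·377 = 1)
The row with r = 1 (the gcd) gives the Bezout coefficients s = -10, t = 377.
Result: 867 · (-10) + 23 · (377) = 1.

gcd(867, 23) = 1; s = -10, t = 377 (check: 867·(-10) + 23·377 = 1).


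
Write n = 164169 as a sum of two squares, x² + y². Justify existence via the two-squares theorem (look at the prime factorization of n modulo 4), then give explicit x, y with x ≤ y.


Step 1: Factor n = 164169 = 3^2 · 17 · 29 · 37.
Step 2: Check the mod-4 condition on each prime factor: 3 ≡ 3 (mod 4), exponent 2 (must be even); 17 ≡ 1 (mod 4), exponent 1; 29 ≡ 1 (mod 4), exponent 1; 37 ≡ 1 (mod 4), exponent 1.
All primes ≡ 3 (mod 4) appear to even exponent (or don't appear), so by the two-squares theorem n IS expressible as a sum of two squares.
Step 3: Build a representation. Group n = k² · m with k = 3 and m = 17 · 29 · 37 = 18241 (a product of primes ≡ 1 (mod 4)); a representation of m scales to one of n via (k·x)² + (k·y)² = k²(x² + y²). Each prime p ≡ 1 (mod 4) is itself a sum of two squares; find a² by testing p − a² for a perfect square:
  17: 17 − 1² = 16 = 4² ⇒ 17 = 1² + 4².
  29: 29 − 1² = 28, 29 − 2² = 25 = 5² ⇒ 29 = 2² + 5².
  37: 37 − 1² = 36 = 6² ⇒ 37 = 1² + 6².
  Combine using the Brahmagupta–Fibonacci identity (a² + b²)(c² + d²) = (ac − bd)² + (ad + bc)² = (ac + bd)² + (ad − bc)²:
  17 · 29 = 493: from (1² + 4²)(2² + 5²), take (1·2 − 4·5, 1·5 + 4·2) = (2 − 20, 5 + 8) = (-18, 13); dropping signs (only squares matter) gives (18, 13); check 18² + 13² = 324 + 169 = 493 ✓.
  493 · 37 = 18241: from (18² + 13²)(1² + 6²), take (18·1 − 13·6, 18·6 + 13·1) = (18 − 78, 108 + 13) = (-60, 121); dropping signs (only squares matter) gives (60, 121); check 60² + 121² = 3600 + 14641 = 18241 ✓.
  Scale by k = 3: (3·60, 3·121) = (180, 363).
Step 4: Order so x ≤ y and verify: 180² + 363² = 32400 + 131769 = 164169 = n. ✓

n = 164169 = 180² + 363² (one valid representation with x ≤ y).


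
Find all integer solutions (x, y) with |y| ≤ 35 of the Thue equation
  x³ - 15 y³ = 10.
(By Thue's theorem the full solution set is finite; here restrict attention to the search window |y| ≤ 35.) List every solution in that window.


The equation is x³ - 15y³ = 10. For fixed y, x³ = 15·y³ + 10, so a solution requires the RHS to be a perfect cube.
Strategy: iterate y from -35 to 35, compute RHS = 15·y³ + 10, and check whether it is a (positive or negative) perfect cube.
Check small values of y:
  y = 0: RHS = 10 is not a perfect cube.
  y = 1: RHS = 25 is not a perfect cube.
  y = -1: RHS = -5 is not a perfect cube.
  y = 2: RHS = 130 is not a perfect cube.
  y = -2: RHS = -110 is not a perfect cube.
  y = 3: RHS = 415 is not a perfect cube.
  y = -3: RHS = -395 is not a perfect cube.
Continuing the search up to |y| = 35 finds no solutions either.
No (x, y) in the scanned range satisfies the equation.

No integer solutions with |y| ≤ 35.


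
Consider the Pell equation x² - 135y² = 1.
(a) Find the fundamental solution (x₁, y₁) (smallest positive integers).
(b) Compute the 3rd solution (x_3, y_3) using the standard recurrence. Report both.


Step 1: Find the fundamental solution (x₁, y₁) of x² - 135y² = 1.
  Expand √135 as a continued fraction. a₀ = ⌊√135⌋ = 11; iterate m_{k+1} = d_k·a_k − m_k, d_{k+1} = (135 − m_{k+1}²)/d_k, a_{k+1} = ⌊(a₀ + m_{k+1})/d_{k+1}⌋ (starting m₀ = 0, d₀ = 1), with convergents p_k = a_k·p_{k-1} + p_{k-2}, q_k = a_k·q_{k-1} + q_{k-2} (p₋₁ = 1, q₋₁ = 0):
  k = 0: a₀ = 11; p₀/q₀ = 11/1; p₀² − 135·q₀² = 121 − 135 = -14.
  k = 1: m = 11, d = 14, a = ⌊(11 + 11)/14⌋ = 1; p/q = (1·11 + 1)/(1·1 + 0) = 12/1; p² − 135·q² = 144 − 135 = 9.
  k = 2: m = 3, d = 9, a = ⌊(11 + 3)/9⌋ = 1; p/q = (1·12 + 11)/(1·1 + 1) = 23/2; p² − 135·q² = 529 − 540 = -11.
  k = 3: m = 6, d = 11, a = ⌊(11 + 6)/11⌋ = 1; p/q = (1·23 + 12)/(1·2 + 1) = 35/3; p² − 135·q² = 1225 − 1215 = 10.
  k = 4: m = 5, d = 10, a = ⌊(11 + 5)/10⌋ = 1; p/q = (1·35 + 23)/(1·3 + 2) = 58/5; p² − 135·q² = 3364 − 3375 = -11.
  k = 5: m = 5, d = 11, a = ⌊(11 + 5)/11⌋ = 1; p/q = (1·58 + 35)/(1·5 + 3) = 93/8; p² − 135·q² = 8649 − 8640 = 9.
  k = 6: m = 6, d = 9, a = ⌊(11 + 6)/9⌋ = 1; p/q = (1·93 + 58)/(1·8 + 5) = 151/13; p² − 135·q² = 22801 − 22815 = -14.
  k = 7: m = 3, d = 14, a = ⌊(11 + 3)/14⌋ = 1; p/q = (1·151 + 93)/(1·13 + 8) = 244/21; p² − 135·q² = 59536 − 59535 = 1.
  The first convergent with p² − 135·q² = 1 gives the fundamental solution (x₁, y₁) = (244, 21).
Step 2: Apply the recurrence (x_{n+1}, y_{n+1}) = (x₁x_n + 135y₁y_n, x₁y_n + y₁x_n) repeatedly.
  From (x_1, y_1) = (244, 21): x_2 = 244·244 + 135·21·21 = 119071; y_2 = 244·21 + 21·244 = 10248.
  From (x_2, y_2) = (119071, 10248): x_3 = 244·119071 + 135·21·10248 = 58106404; y_3 = 244·10248 + 21·119071 = 5001003.
Step 3: Verify x_3² - 135·y_3² = 3376354185811216 - 3376354185811215 = 1 (should be 1). ✓

(x_1, y_1) = (244, 21); (x_3, y_3) = (58106404, 5001003).
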